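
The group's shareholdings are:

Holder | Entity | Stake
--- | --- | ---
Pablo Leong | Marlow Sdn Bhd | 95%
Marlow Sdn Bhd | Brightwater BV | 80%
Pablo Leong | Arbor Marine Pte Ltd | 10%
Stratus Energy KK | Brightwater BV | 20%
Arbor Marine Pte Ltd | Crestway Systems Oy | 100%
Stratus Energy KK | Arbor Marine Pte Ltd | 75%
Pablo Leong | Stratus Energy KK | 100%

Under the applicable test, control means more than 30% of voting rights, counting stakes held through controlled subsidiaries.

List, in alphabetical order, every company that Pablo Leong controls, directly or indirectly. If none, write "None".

Arbor Marine Pte Ltd, Brightwater BV, Crestway Systems Oy, Marlow Sdn Bhd, Stratus Energy KK

Pablo holds 100% of Stratus, so Pablo controls Stratus.
Stratus and Pablo together hold 75% + 10% = 85% of Arbor, so Pablo controls Arbor.
Arbor holds 100% of Crestway, so Pablo controls Crestway.
Pablo holds 95% of Marlow, so Pablo controls Marlow.
Stratus and Marlow together hold 20% + 80% = 100% of Brightwater, so Pablo controls Brightwater.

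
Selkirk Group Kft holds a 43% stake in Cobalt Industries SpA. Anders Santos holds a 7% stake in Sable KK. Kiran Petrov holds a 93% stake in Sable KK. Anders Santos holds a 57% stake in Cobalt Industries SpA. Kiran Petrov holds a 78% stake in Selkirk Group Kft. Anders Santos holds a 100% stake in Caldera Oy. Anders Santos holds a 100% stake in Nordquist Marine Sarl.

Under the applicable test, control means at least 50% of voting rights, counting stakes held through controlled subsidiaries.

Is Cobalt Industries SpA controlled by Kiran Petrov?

Kiran holds 93% of Sable, so Kiran controls Sable.
Kiran holds 78% of Selkirk, so Kiran controls Selkirk.
In Cobalt, Kiran's side holds only 43%, not ≥ 50%.
So Kiran does not control Cobalt.

No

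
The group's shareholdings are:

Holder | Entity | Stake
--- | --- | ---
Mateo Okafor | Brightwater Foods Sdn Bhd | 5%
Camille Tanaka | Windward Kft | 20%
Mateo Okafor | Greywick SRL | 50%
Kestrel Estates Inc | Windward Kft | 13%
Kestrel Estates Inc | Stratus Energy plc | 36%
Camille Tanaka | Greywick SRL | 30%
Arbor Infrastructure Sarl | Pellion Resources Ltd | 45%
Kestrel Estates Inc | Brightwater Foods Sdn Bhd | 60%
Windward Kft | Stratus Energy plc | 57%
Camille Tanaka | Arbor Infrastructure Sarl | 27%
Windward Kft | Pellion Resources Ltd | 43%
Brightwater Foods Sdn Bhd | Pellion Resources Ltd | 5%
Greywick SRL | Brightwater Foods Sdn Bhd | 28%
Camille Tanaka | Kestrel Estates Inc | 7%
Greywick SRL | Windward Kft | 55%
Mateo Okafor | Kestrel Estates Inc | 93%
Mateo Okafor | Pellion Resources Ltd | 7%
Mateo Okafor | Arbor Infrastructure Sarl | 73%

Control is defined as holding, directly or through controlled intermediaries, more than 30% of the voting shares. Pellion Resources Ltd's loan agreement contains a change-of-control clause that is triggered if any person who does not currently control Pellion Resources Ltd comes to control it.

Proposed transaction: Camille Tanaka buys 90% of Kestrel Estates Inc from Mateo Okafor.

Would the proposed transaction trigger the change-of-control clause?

The purchase adds only to Camille's holdings (Mateo's stake shrinks), so Camille is the only person who could newly come to control Pellion.
Camille's largest direct stake is 30% in Greywick, which does not meet the threshold, so Camille controls no company.
Neither Camille nor any entity Camille controls holds any voting interest in Pellion.
So before the transaction, Camille does not control Pellion.
After the purchase, Camille's direct stake in Kestrel rises to 7% + 90% = 97%, and Mateo's stake falls to 3%.
Camille holds 97% of Kestrel, so Camille controls Kestrel.
Camille and Kestrel together hold 20% + 13% = 33% of Windward, so Camille controls Windward.
Kestrel holds 60% of Brightwater, so Camille controls Brightwater.
Windward and Brightwater together hold 43% + 5% = 48% of Pellion, so Camille controls Pellion.
Camille did not control Pellion before and does after, so the clause is triggered.

Yes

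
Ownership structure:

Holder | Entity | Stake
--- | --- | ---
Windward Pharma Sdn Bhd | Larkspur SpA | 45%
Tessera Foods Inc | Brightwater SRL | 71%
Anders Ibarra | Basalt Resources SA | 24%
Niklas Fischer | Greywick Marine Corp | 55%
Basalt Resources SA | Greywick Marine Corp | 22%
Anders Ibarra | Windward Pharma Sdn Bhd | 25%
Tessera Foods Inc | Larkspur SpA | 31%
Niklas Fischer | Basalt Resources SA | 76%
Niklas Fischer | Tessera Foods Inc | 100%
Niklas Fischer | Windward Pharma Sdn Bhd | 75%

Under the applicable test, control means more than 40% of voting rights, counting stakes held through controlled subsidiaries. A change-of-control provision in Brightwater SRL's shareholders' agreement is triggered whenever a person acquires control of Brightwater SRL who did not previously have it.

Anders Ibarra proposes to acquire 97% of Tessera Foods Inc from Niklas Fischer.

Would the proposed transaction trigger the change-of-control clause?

The purchase adds only to Anders's holdings (Niklas's stake shrinks), so Anders is the only person who could newly come to control Brightwater.
Anders's largest direct stake is 25% in Windward, which does not meet the threshold, so Anders controls no company.
Neither Anders nor any entity Anders controls holds any voting interest in Brightwater.
So before the transaction, Anders does not control Brightwater.
After the purchase, Anders holds 97% of Tessera directly, and Niklas's stake falls to 3%.
Anders holds 97% of Tessera, so Anders controls Tessera.
Tessera holds 71% of Brightwater, so Anders controls Brightwater.
Anders did not control Brightwater before and does after, so the clause is triggered.

Yes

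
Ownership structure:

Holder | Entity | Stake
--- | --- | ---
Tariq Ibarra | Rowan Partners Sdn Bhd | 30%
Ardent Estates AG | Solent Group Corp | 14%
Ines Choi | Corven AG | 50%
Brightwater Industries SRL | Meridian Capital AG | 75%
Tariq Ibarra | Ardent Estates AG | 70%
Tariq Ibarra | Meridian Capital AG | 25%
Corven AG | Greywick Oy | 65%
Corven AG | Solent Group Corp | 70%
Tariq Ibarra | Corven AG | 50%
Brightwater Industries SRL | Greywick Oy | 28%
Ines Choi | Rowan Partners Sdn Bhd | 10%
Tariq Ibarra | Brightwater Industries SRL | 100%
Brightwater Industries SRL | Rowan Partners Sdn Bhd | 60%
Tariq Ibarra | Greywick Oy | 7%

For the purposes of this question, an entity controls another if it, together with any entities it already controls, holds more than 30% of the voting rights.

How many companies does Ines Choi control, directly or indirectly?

3

Ines holds 50% of Corven, so Ines controls Corven.
Corven holds 65% of Greywick, so Ines controls Greywick.
Corven holds 70% of Solent, so Ines controls Solent.
No other company's threshold is met.
Ines controls 3 companies.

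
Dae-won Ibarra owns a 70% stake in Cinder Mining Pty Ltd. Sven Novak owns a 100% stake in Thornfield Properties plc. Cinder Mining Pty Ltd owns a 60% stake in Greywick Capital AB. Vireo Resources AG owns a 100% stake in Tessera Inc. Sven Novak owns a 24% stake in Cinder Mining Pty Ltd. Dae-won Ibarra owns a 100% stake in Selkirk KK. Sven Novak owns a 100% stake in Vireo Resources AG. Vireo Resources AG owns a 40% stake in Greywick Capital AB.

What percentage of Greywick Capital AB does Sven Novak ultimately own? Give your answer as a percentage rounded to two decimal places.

Sven reaches Greywick along 2 paths.
Via Vireo: 100% × 40% = 40%.
Via Cinder: 24% × 60% = 14.4%.
Total: 40% + 14.4% = 54.4%.
Rounded: 54.40%.

54.40%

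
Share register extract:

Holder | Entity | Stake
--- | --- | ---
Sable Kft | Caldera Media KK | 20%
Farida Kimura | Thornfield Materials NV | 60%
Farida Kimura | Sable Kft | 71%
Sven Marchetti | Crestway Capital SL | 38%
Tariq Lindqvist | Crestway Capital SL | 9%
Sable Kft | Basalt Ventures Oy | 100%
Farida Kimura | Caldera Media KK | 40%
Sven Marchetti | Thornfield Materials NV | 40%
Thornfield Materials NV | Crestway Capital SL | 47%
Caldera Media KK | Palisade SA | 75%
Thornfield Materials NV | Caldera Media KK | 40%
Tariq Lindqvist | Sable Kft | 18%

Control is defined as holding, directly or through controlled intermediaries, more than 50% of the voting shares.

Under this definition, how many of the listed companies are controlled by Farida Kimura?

Farida holds 60% of Thornfield, so Farida controls Thornfield.
Farida holds 71% of Sable, so Farida controls Sable.
Sable holds 100% of Basalt, so Farida controls Basalt.
Sable and Farida and Thornfield together hold 20% + 40% + 40% = 100% of Caldera, so Farida controls Caldera.
Caldera holds 75% of Palisade, so Farida controls Palisade.
No other company's threshold is met.
Farida controls 5 companies.

5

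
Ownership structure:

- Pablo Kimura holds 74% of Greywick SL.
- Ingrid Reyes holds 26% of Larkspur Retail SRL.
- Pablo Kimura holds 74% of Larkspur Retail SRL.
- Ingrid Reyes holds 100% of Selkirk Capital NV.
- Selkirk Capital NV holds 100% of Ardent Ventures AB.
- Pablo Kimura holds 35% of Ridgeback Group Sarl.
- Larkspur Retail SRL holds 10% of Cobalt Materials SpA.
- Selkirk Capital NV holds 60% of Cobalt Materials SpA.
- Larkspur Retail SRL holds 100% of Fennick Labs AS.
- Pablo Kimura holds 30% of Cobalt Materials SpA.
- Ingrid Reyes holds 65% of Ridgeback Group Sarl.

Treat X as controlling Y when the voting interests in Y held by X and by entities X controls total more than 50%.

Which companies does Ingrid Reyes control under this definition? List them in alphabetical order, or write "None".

Ardent Ventures AB, Cobalt Materials SpA, Ridgeback Group Sarl, Selkirk Capital NV

Ingrid holds 65% of Ridgeback, so Ingrid controls Ridgeback.
Ingrid holds 100% of Selkirk, so Ingrid controls Selkirk.
Selkirk holds 100% of Ardent, so Ingrid controls Ardent.
Selkirk holds 60% of Cobalt, so Ingrid controls Cobalt.
No other company's threshold is met.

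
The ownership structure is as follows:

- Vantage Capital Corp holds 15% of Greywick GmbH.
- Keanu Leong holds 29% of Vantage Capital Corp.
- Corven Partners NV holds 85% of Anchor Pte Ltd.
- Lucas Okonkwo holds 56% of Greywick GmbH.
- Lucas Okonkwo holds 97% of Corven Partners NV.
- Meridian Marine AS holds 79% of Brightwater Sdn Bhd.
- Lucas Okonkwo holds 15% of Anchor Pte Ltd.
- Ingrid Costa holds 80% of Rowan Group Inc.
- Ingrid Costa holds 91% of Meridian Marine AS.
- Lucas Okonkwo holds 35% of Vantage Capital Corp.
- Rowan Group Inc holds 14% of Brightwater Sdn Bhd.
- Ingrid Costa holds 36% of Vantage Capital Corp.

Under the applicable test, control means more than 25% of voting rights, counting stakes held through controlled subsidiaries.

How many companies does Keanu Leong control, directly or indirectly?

Keanu holds 29% of Vantage, so Keanu controls Vantage.
No other company's threshold is met.
Keanu controls 1 company.

1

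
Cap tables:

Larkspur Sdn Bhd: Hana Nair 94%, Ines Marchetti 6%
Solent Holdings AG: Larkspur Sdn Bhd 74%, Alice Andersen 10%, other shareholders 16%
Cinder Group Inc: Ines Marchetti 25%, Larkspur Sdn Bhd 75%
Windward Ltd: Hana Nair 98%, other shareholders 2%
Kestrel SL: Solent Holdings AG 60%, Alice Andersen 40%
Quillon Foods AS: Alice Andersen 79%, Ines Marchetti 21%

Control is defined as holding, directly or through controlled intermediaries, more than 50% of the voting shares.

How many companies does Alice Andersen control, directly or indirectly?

Alice holds 79% of Quillon, so Alice controls Quillon.
No other company's threshold is met.
Alice controls 1 company.

1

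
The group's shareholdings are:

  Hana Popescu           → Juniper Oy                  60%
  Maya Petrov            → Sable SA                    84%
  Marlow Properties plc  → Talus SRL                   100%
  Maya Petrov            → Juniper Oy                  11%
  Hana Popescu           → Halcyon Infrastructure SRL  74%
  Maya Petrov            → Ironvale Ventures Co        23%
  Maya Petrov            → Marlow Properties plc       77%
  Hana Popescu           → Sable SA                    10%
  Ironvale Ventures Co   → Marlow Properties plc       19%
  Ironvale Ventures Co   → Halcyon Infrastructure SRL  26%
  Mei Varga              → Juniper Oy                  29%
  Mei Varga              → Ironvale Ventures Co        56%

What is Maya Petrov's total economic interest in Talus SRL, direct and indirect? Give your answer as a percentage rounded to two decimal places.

Maya reaches Talus along 2 paths.
Via Marlow: 77% × 100% = 77%.
Via Ironvale → Marlow: 23% × 19% × 100% = 4.37%.
Total: 77% + 4.37% = 81.37%.

81.37%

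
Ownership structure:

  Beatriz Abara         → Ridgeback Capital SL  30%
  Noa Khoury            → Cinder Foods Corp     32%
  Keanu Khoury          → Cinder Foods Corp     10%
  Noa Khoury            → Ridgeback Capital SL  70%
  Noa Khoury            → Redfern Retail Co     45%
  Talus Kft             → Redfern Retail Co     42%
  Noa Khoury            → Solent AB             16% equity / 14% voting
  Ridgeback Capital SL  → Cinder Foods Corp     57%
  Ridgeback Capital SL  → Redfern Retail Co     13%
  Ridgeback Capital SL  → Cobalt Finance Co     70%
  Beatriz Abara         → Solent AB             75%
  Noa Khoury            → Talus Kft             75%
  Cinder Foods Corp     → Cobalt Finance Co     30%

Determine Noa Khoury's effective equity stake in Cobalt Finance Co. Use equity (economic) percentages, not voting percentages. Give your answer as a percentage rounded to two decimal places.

Noa reaches Cobalt along 3 paths.
Via Ridgeback → Cinder: 70% × 57% × 30% = 11.97%.
Via Cinder: 32% × 30% = 9.6%.
Via Ridgeback: 70% × 70% = 49%.
Total: 11.97% + 9.6% + 49% = 70.57%.

70.57%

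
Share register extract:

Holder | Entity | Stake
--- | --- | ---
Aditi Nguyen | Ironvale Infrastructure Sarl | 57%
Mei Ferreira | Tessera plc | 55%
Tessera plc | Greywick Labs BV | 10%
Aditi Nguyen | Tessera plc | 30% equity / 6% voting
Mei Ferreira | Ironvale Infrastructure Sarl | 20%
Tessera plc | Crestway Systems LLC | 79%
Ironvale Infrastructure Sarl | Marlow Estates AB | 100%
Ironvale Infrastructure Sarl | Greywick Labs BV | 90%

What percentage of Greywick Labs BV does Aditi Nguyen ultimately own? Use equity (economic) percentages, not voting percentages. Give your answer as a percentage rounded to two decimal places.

54.30%

Aditi reaches Greywick along 2 paths.
Via Ironvale: 57% × 90% = 51.3%.
Via Tessera: 30% × 10% = 3%.
Total: 51.3% + 3% = 54.3%.
Rounded: 54.30%.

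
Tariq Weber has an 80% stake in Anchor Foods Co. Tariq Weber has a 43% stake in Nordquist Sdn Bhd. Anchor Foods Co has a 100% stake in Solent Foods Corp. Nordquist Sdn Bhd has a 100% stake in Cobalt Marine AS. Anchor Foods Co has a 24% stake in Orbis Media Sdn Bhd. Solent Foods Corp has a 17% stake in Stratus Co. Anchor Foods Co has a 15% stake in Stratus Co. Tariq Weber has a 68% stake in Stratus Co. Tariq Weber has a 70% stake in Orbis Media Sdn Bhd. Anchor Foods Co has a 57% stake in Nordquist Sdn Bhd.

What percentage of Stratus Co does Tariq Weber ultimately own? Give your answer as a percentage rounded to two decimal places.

Tariq reaches Stratus along 3 paths.
Via Anchor: 80% × 15% = 12%.
Direct stake: 68% = 68%.
Via Anchor → Solent: 80% × 100% × 17% = 13.6%.
Total: 12% + 68% + 13.6% = 93.6%.
Rounded: 93.60%.

93.60%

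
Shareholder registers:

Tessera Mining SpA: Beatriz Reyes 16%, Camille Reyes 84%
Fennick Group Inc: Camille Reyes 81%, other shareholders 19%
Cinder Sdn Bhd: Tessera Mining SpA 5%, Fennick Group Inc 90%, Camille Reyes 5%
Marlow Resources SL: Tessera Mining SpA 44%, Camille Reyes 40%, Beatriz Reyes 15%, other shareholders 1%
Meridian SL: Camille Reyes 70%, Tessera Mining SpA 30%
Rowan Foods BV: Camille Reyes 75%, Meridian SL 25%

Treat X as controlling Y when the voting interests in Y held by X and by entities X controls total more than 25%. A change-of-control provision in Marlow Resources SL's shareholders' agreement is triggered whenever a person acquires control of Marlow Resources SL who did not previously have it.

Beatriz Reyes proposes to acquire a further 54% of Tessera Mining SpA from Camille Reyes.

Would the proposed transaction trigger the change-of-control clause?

Yes

The purchase adds only to Beatriz's holdings (Camille's stake shrinks), so Beatriz is the only person who could newly come to control Marlow.
Beatriz's largest direct stake is 16% in Tessera, which does not meet the threshold, so Beatriz controls no company.
In Marlow, Beatriz's side holds only 15%, not > 25%.
So before the transaction, Beatriz does not control Marlow.
After the purchase, Beatriz's direct stake in Tessera rises to 16% + 54% = 70%, and Camille's stake falls to 30%.
Beatriz holds 70% of Tessera, so Beatriz controls Tessera.
Tessera and Beatriz together hold 44% + 15% = 59% of Marlow, so Beatriz controls Marlow.
Beatriz did not control Marlow before and does after, so the clause is triggered.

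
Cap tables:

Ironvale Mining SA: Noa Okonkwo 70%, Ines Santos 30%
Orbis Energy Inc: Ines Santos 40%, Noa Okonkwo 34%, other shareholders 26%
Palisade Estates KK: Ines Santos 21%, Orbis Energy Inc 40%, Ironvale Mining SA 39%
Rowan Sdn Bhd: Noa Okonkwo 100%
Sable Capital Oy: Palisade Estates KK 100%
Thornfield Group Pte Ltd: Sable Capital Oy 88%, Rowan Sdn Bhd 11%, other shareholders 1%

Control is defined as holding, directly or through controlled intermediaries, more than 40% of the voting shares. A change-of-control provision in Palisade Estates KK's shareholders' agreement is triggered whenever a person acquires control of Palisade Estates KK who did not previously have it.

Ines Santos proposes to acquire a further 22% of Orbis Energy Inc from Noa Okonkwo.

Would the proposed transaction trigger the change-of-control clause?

The purchase adds only to Ines's holdings (Noa's stake shrinks), so Ines is the only person who could newly come to control Palisade.
Ines's largest direct stake is 40% in Orbis, which does not meet the threshold, so Ines controls no company.
In Palisade, Ines's side holds only 21%, not > 40%.
So before the transaction, Ines does not control Palisade.
After the purchase, Ines's direct stake in Orbis rises to 40% + 22% = 62%, and Noa's stake falls to 12%.
Ines holds 62% of Orbis, so Ines controls Orbis.
Ines and Orbis together hold 21% + 40% = 61% of Palisade, so Ines controls Palisade.
Ines did not control Palisade before and does after, so the clause is triggered.

Yes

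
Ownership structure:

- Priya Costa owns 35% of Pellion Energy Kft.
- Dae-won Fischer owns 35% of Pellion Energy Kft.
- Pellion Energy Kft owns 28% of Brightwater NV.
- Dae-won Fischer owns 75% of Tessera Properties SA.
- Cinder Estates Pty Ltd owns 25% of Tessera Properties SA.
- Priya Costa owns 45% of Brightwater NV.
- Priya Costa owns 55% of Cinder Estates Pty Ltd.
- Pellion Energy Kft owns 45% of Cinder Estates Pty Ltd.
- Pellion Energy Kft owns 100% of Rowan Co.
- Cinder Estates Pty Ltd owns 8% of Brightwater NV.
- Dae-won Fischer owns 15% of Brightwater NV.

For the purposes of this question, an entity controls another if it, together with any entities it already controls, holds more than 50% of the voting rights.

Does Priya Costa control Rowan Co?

Priya holds 55% of Cinder, so Priya controls Cinder.
Cinder and Priya together hold 8% + 45% = 53% of Brightwater, so Priya controls Brightwater.
Neither Priya nor any entity Priya controls holds any voting interest in Rowan.
So Priya does not control Rowan.

No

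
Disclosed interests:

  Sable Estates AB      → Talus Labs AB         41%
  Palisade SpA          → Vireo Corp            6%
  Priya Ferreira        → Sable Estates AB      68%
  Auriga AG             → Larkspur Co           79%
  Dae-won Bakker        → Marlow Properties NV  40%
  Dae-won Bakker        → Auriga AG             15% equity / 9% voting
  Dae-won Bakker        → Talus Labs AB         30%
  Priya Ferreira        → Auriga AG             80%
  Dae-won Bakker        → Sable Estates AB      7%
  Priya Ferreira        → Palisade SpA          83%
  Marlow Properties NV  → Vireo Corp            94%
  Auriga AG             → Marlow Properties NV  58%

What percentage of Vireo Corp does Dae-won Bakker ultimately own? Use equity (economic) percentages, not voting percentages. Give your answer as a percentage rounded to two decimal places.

45.78%

Dae-won reaches Vireo along 2 paths.
Via Auriga → Marlow: 15% × 58% × 94% = 8.178%.
Via Marlow: 40% × 94% = 37.6%.
Total: 8.178% + 37.6% = 45.778%.
Rounded: 45.78%.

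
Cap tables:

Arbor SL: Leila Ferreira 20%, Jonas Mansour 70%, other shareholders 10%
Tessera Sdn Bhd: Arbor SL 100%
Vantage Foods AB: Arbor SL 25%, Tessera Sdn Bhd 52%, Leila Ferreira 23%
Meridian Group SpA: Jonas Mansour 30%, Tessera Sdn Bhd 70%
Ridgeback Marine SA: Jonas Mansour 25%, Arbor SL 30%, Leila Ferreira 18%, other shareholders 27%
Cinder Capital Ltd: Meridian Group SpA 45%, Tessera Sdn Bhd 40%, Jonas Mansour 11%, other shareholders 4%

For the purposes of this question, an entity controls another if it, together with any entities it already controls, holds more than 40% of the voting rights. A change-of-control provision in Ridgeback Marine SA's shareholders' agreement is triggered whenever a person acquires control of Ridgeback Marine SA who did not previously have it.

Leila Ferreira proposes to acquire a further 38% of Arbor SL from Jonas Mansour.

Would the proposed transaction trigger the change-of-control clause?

Yes

The purchase adds only to Leila's holdings (Jonas's stake shrinks), so Leila is the only person who could newly come to control Ridgeback.
Leila's largest direct stake is 23% in Vantage, which does not meet the threshold, so Leila controls no company.
In Ridgeback, Leila's side holds only 18%, not > 40%.
So before the transaction, Leila does not control Ridgeback.
After the purchase, Leila's direct stake in Arbor rises to 20% + 38% = 58%, and Jonas's stake falls to 32%.
Leila holds 58% of Arbor, so Leila controls Arbor.
Arbor and Leila together hold 30% + 18% = 48% of Ridgeback, so Leila controls Ridgeback.
Leila did not control Ridgeback before and does after, so the clause is triggered.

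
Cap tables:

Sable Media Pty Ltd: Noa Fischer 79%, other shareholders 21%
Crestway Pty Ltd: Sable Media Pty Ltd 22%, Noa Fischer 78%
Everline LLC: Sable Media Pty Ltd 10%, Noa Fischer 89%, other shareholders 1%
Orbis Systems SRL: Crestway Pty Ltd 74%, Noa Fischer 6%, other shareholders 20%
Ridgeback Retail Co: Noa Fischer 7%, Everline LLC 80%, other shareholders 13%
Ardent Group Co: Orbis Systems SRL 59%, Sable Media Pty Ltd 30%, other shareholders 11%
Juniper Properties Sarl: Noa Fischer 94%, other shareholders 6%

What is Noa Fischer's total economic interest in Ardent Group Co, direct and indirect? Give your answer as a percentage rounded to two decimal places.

68.88%

Noa reaches Ardent along 4 paths.
Via Sable → Crestway → Orbis: 79% × 22% × 74% × 59% = 7.588108%.
Via Crestway → Orbis: 78% × 74% × 59% = 34.0548%.
Via Orbis: 6% × 59% = 3.54%.
Via Sable: 79% × 30% = 23.7%.
Total: 7.588108% + 34.0548% + 3.54% + 23.7% = 68.882908%.
Rounded: 68.88%.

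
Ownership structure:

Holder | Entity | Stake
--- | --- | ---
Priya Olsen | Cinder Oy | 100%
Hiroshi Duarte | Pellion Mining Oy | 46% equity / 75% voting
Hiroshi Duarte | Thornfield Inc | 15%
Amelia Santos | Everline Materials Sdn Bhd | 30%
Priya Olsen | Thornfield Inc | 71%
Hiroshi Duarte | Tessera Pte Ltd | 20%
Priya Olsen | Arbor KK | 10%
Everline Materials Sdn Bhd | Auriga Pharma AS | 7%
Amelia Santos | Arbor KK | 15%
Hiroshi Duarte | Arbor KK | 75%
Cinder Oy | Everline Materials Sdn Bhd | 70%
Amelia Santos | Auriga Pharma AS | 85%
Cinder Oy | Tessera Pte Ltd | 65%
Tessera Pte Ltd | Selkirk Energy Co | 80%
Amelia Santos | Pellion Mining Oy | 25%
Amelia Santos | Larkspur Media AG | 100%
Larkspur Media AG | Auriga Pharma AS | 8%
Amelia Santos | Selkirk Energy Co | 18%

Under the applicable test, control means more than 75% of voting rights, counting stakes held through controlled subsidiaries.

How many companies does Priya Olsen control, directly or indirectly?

Priya holds 100% of Cinder, so Priya controls Cinder.
No other company's threshold is met.
Priya controls 1 company.

1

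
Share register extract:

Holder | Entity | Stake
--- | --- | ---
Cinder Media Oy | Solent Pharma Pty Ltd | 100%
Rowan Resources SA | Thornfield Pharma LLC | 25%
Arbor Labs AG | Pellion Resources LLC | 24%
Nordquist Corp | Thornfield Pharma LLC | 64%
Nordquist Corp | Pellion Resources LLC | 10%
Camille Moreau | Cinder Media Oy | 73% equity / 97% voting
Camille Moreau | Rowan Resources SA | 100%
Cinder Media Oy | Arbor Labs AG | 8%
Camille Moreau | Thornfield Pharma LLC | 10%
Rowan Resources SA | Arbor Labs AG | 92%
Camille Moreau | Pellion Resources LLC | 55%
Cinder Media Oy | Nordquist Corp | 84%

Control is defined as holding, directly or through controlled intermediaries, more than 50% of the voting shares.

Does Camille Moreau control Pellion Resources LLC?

Camille holds 97% of Cinder, so Camille controls Cinder.
Cinder holds 84% of Nordquist, so Camille controls Nordquist.
Camille holds 100% of Rowan, so Camille controls Rowan.
Cinder and Rowan together hold 8% + 92% = 100% of Arbor, so Camille controls Arbor.
Nordquist and Camille and Arbor together hold 10% + 55% + 24% = 89% of Pellion, so Camille controls Pellion.

Yes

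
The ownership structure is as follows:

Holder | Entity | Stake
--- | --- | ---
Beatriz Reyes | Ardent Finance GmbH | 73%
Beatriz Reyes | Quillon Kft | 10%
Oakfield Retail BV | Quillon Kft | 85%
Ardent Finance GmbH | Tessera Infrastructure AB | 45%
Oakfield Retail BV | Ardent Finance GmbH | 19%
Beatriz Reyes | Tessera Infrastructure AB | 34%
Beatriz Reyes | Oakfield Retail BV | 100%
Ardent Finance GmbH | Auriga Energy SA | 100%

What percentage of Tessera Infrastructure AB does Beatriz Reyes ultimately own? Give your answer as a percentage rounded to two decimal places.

Beatriz reaches Tessera along 3 paths.
Via Ardent: 73% × 45% = 32.85%.
Via Oakfield → Ardent: 100% × 19% × 45% = 8.55%.
Direct stake: 34% = 34%.
Total: 32.85% + 8.55% + 34% = 75.4%.
Rounded: 75.40%.

75.40%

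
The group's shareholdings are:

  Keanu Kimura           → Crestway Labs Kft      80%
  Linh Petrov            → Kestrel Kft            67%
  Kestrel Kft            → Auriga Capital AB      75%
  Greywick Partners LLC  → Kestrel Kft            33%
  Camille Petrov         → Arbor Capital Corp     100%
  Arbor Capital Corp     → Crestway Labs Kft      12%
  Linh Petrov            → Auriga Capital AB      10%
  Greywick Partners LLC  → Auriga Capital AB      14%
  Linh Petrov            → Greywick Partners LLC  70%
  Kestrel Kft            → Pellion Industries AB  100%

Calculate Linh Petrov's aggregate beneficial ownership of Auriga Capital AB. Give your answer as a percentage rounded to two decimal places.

87.38%

Linh reaches Auriga along 4 paths.
Via Kestrel: 67% × 75% = 50.25%.
Via Greywick → Kestrel: 70% × 33% × 75% = 17.325%.
Via Greywick: 70% × 14% = 9.8%.
Direct stake: 10% = 10%.
Total: 50.25% + 17.325% + 9.8% + 10% = 87.375%.
Rounded: 87.38%.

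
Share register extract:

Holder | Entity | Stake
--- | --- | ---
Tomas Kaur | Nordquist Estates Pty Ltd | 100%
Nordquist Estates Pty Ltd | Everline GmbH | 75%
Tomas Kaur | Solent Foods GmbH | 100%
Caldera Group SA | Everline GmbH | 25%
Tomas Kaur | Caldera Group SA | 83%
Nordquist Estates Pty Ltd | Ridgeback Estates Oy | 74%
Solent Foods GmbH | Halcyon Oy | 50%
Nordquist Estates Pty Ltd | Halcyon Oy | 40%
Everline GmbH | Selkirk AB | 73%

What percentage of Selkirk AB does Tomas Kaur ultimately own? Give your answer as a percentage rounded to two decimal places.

Tomas reaches Selkirk along 2 paths.
Via Caldera → Everline: 83% × 25% × 73% = 15.1475%.
Via Nordquist → Everline: 100% × 75% × 73% = 54.75%.
Total: 15.1475% + 54.75% = 69.8975%.
Rounded: 69.90%.

69.90%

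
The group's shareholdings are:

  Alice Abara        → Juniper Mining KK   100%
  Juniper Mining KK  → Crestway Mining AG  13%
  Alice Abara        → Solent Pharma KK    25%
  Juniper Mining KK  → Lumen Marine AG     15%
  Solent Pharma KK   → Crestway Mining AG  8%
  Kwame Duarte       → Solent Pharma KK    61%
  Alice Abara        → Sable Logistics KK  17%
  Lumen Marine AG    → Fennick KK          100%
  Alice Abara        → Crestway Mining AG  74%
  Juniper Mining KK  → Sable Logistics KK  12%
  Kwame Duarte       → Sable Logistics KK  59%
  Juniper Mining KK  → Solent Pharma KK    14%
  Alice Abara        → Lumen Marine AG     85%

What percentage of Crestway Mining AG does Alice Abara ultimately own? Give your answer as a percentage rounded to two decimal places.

Alice reaches Crestway along 4 paths.
Direct stake: 74% = 74%.
Via Solent: 25% × 8% = 2%.
Via Juniper → Solent: 100% × 14% × 8% = 1.12%.
Via Juniper: 100% × 13% = 13%.
Total: 74% + 2% + 1.12% + 13% = 90.12%.

90.12%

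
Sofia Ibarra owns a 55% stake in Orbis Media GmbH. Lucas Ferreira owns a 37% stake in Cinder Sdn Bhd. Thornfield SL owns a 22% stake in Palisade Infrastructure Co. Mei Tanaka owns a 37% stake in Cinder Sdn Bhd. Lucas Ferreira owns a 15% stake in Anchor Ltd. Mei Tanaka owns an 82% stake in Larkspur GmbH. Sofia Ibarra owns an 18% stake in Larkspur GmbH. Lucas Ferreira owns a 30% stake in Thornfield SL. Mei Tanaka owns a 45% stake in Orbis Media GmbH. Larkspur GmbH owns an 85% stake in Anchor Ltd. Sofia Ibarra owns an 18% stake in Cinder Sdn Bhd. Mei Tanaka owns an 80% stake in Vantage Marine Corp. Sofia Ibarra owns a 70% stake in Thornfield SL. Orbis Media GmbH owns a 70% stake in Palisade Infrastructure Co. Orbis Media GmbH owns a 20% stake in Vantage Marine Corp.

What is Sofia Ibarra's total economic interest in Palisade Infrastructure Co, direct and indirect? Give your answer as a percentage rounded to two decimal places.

53.90%

Sofia reaches Palisade along 2 paths.
Via Orbis: 55% × 70% = 38.5%.
Via Thornfield: 70% × 22% = 15.4%.
Total: 38.5% + 15.4% = 53.9%.
Rounded: 53.90%.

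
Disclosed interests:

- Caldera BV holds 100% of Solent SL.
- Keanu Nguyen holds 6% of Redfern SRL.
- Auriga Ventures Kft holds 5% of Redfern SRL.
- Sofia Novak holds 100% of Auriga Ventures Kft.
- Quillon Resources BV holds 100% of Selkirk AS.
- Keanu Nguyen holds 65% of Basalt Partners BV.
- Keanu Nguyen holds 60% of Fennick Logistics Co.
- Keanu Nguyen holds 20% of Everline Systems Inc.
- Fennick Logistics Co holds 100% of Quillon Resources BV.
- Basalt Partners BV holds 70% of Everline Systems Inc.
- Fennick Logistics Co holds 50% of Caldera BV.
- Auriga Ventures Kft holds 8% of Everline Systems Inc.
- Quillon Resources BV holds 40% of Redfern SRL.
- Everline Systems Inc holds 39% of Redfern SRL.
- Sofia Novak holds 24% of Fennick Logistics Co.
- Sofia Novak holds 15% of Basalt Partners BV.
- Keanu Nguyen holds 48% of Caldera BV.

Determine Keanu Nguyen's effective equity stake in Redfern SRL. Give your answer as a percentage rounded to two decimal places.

Keanu reaches Redfern along 4 paths.
Via Basalt → Everline: 65% × 70% × 39% = 17.745%.
Via Everline: 20% × 39% = 7.8%.
Via Fennick → Quillon: 60% × 100% × 40% = 24%.
Direct stake: 6% = 6%.
Total: 17.745% + 7.8% + 24% + 6% = 55.545%.
Rounded: 55.55%.

55.55%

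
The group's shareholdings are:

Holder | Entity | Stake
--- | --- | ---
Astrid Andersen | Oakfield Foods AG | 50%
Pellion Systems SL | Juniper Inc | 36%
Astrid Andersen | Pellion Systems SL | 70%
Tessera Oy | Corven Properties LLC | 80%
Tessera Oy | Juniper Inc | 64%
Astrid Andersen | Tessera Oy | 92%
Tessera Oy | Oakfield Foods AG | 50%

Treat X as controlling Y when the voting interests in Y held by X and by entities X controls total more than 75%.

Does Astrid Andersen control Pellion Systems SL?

No

Astrid holds 92% of Tessera, so Astrid controls Tessera.
Tessera holds 80% of Corven, so Astrid controls Corven.
Tessera and Astrid together hold 50% + 50% = 100% of Oakfield, so Astrid controls Oakfield.
In Pellion, Astrid's side holds only 70%, not > 75%.
So Astrid does not control Pellion.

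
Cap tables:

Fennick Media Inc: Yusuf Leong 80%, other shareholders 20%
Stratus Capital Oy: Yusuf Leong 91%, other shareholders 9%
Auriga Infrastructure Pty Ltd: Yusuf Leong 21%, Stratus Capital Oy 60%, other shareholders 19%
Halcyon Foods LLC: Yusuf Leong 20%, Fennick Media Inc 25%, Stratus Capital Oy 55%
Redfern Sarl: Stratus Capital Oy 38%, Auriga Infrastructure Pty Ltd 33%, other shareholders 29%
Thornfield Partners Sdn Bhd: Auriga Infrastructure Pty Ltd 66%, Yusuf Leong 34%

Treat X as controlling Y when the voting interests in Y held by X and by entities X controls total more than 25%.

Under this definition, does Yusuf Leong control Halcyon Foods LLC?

Yes

Yusuf holds 80% of Fennick, so Yusuf controls Fennick.
Yusuf holds 91% of Stratus, so Yusuf controls Stratus.
Yusuf and Fennick and Stratus together hold 20% + 25% + 55% = 100% of Halcyon, so Yusuf controls Halcyon.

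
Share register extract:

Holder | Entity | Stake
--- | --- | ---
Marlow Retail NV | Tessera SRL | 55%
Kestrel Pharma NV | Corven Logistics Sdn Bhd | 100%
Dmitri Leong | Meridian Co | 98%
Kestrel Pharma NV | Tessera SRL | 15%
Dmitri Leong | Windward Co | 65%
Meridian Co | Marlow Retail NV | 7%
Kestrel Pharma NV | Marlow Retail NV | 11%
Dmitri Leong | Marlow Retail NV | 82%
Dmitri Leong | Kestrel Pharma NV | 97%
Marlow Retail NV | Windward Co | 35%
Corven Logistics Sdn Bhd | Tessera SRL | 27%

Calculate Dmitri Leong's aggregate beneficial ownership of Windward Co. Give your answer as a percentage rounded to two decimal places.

Dmitri reaches Windward along 4 paths.
Direct stake: 65% = 65%.
Via Kestrel → Marlow: 97% × 11% × 35% = 3.7345%.
Via Marlow: 82% × 35% = 28.7%.
Via Meridian → Marlow: 98% × 7% × 35% = 2.401%.
Total: 65% + 3.7345% + 28.7% + 2.401% = 99.8355%.
Rounded: 99.84%.

99.84%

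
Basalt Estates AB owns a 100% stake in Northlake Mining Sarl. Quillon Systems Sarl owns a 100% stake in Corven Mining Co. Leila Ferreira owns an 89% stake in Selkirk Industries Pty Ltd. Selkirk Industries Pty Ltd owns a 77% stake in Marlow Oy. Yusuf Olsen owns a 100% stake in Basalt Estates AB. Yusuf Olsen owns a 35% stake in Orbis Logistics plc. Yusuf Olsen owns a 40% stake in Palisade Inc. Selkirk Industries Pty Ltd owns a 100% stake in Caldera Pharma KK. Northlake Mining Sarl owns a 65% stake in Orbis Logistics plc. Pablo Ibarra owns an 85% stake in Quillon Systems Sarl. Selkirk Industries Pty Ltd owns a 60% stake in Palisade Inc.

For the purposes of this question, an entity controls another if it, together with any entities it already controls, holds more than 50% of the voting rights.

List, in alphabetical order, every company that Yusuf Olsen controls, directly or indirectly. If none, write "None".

Yusuf holds 100% of Basalt, so Yusuf controls Basalt.
Basalt holds 100% of Northlake, so Yusuf controls Northlake.
Northlake and Yusuf together hold 65% + 35% = 100% of Orbis, so Yusuf controls Orbis.
No other company's threshold is met.

Basalt Estates AB, Northlake Mining Sarl, Orbis Logistics plc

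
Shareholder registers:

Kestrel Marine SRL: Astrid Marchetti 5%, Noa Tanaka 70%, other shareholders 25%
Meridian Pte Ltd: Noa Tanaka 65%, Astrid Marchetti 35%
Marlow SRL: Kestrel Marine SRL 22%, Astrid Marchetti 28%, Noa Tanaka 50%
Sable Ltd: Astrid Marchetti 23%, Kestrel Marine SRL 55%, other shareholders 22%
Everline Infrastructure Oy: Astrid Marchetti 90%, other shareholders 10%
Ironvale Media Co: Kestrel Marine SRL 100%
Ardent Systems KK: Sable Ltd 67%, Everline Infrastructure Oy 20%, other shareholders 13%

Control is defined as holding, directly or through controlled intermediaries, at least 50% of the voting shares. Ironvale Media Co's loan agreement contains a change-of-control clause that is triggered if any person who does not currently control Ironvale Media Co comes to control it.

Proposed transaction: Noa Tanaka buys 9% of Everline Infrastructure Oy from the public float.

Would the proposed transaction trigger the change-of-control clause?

No

The purchase changes only Noa's holdings, so Noa is the only person who could newly come to control Ironvale.
Noa holds 70% of Kestrel, so Noa controls Kestrel.
Kestrel holds 100% of Ironvale, so Noa controls Ironvale.
So Noa already controls Ironvale before the transaction.
After the purchase, Noa holds 9% of Everline directly.
Noa controlled Ironvale already, so this is not a new person acquiring control; every other person's position is unchanged or reduced.
No new person acquires control, so the clause is not triggered.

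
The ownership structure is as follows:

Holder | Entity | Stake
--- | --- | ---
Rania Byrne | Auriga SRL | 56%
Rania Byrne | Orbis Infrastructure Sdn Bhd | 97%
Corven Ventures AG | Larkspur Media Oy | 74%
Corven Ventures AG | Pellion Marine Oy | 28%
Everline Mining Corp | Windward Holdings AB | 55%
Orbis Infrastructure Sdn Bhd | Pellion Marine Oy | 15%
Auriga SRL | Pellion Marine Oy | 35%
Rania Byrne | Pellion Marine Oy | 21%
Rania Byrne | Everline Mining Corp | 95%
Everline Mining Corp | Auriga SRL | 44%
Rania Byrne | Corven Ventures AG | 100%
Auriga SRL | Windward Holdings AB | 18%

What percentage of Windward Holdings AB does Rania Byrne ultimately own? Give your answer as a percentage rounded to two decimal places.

Rania reaches Windward along 3 paths.
Via Everline: 95% × 55% = 52.25%.
Via Auriga: 56% × 18% = 10.08%.
Via Everline → Auriga: 95% × 44% × 18% = 7.524%.
Total: 52.25% + 10.08% + 7.524% = 69.854%.
Rounded: 69.85%.

69.85%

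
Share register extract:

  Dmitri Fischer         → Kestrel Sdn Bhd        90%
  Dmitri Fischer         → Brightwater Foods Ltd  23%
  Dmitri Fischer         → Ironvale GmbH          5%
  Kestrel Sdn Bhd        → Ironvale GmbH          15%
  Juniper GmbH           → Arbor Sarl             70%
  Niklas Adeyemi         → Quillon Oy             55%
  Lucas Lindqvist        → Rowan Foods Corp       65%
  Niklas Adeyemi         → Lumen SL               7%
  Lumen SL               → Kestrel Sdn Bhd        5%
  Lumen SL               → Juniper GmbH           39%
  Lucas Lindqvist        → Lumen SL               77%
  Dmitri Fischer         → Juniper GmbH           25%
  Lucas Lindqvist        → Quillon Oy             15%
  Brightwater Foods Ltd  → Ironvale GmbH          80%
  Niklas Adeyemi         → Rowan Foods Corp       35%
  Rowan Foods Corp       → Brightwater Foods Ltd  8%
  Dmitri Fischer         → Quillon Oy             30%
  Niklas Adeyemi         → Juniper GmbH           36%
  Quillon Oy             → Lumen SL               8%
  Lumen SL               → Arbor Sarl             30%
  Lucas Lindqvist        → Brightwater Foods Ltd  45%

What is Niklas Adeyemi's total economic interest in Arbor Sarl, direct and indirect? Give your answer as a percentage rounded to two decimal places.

Niklas reaches Arbor along 5 paths.
Via Quillon → Lumen → Juniper: 55% × 8% × 39% × 70% = 1.2012%.
Via Lumen → Juniper: 7% × 39% × 70% = 1.911%.
Via Juniper: 36% × 70% = 25.2%.
Via Quillon → Lumen: 55% × 8% × 30% = 1.32%.
Via Lumen: 7% × 30% = 2.1%.
Total: 1.2012% + 1.911% + 25.2% + 1.32% + 2.1% = 31.7322%.
Rounded: 31.73%.

31.73%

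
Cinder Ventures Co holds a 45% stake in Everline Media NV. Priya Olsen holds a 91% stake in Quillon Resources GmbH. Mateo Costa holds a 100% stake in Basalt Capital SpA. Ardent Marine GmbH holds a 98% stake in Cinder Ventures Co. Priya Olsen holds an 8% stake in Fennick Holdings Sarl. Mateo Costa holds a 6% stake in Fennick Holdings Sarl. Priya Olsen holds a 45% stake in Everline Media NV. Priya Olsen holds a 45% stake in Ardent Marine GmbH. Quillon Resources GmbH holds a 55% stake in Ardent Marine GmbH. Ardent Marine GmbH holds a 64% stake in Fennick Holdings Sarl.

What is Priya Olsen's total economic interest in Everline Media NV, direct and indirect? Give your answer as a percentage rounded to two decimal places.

Priya reaches Everline along 3 paths.
Direct stake: 45% = 45%.
Via Quillon → Ardent → Cinder: 91% × 55% × 98% × 45% = 22.07205%.
Via Ardent → Cinder: 45% × 98% × 45% = 19.845%.
Total: 45% + 22.07205% + 19.845% = 86.91705%.
Rounded: 86.92%.

86.92%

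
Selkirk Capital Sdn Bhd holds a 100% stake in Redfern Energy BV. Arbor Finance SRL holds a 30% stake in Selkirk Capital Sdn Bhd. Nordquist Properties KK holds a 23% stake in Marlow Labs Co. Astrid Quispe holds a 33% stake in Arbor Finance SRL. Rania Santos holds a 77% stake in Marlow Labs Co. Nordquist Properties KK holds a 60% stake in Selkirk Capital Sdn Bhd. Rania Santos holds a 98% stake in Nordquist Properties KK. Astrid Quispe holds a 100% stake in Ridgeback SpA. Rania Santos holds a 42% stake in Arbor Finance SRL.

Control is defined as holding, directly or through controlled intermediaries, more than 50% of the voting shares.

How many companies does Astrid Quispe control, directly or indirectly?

Astrid holds 100% of Ridgeback, so Astrid controls Ridgeback.
No other company's threshold is met.
Astrid controls 1 company.

1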